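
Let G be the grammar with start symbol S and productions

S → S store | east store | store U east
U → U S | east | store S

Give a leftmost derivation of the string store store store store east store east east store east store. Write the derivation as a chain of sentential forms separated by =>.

S => S store => store U east store => store U S east store => store store S S east store => store store store U east S east store => store store store store S east S east store => store store store store east store east S east store => store store store store east store east east store east store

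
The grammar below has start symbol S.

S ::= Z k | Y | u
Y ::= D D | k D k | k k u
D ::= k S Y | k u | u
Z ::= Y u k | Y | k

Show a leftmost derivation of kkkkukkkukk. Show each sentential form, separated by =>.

S=>Zk=>Yk=>kDkk=>kkSYkk=>kkYYkk=>kkkDkYkk=>kkkkukYkk=>kkkkukkkukk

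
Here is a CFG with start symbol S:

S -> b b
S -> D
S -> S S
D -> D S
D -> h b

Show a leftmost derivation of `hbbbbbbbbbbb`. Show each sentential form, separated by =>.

S => SS => SSS => DSS => DSSS => DSSSS => DSSSSS => hbSSSSS => hbbbSSSS => hbbbbbSSS => hbbbbbbbSS => hbbbbbbbbbS => hbbbbbbbbbbb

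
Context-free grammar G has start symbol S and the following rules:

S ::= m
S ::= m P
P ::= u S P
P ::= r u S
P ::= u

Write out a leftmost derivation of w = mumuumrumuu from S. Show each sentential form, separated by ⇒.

S ⇒ mP ⇒ muSP ⇒ mumPP ⇒ mumuP ⇒ mumuuSP ⇒ mumuumPP ⇒ mumuumruSP ⇒ mumuumrumPP ⇒ mumuumrumuP ⇒ mumuumrumuu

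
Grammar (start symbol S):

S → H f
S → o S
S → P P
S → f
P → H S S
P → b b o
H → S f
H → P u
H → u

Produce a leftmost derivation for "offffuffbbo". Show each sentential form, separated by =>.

S => oS => oPP => oHSSP => oPuSSP => oHSSuSSP => oSfSSuSSP => offSSuSSP => offfSuSSP => offffuSSP => offffufSP => offffuffP => offffuffbbo

S => oS   [S → o S]
oS => oPP   [S → P P]
oPP => oHSSP   [P → H S S]
oHSSP => oPuSSP   [H → P u]
oPuSSP => oHSSuSSP   [P → H S S]
oHSSuSSP => oSfSSuSSP   [H → S f]
oSfSSuSSP => offSSuSSP   [S → f]
offSSuSSP => offfSuSSP   [S → f]
offfSuSSP => offffuSSP   [S → f]
offffuSSP => offffufSP   [S → f]
offffufSP => offffuffP   [S → f]
offffuffP => offffuffbbo   [P → b b o]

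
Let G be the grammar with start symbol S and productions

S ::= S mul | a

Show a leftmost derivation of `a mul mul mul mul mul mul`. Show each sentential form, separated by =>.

S => S mul   [S ::= S mul]
S mul => S mul mul   [S ::= S mul]
S mul mul => S mul mul mul   [S ::= S mul]
S mul mul mul => S mul mul mul mul   [S ::= S mul]
S mul mul mul mul => S mul mul mul mul mul   [S ::= S mul]
S mul mul mul mul mul => S mul mul mul mul mul mul   [S ::= S mul]
S mul mul mul mul mul mul => a mul mul mul mul mul mul   [S ::= a]

S => S mul => S mul mul => S mul mul mul => S mul mul mul mul => S mul mul mul mul mul => S mul mul mul mul mul mul => a mul mul mul mul mul mul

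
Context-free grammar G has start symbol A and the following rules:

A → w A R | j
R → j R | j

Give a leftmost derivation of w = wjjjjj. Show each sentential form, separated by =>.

A => wAR => wjR => wjjR => wjjjR => wjjjjR => wjjjjj

A => wAR   [A → w A R]
wAR => wjR   [A → j]
wjR => wjjR   [R → j R]
wjjR => wjjjR   [R → j R]
wjjjR => wjjjjR   [R → j R]
wjjjjR => wjjjjj   [R → j]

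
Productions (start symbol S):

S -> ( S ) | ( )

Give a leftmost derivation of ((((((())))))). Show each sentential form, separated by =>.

S=>(S)=>((S))=>(((S)))=>((((S))))=>(((((S)))))=>((((((S))))))=>((((((()))))))

S => (S)   [S -> ( S )]
(S) => ((S))   [S -> ( S )]
((S)) => (((S)))   [S -> ( S )]
(((S))) => ((((S))))   [S -> ( S )]
((((S)))) => (((((S)))))   [S -> ( S )]
(((((S))))) => ((((((S))))))   [S -> ( S )]
((((((S)))))) => ((((((()))))))   [S -> ( )]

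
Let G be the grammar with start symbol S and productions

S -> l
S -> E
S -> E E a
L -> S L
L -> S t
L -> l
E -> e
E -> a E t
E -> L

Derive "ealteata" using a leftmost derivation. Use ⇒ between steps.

S ⇒ EEa ⇒ eEa ⇒ eLa ⇒ eSta ⇒ eEEata ⇒ eaEtEata ⇒ eaLtEata ⇒ ealtEata ⇒ ealteata

S ⇒ EEa   [S -> E E a]
EEa ⇒ eEa   [E -> e]
eEa ⇒ eLa   [E -> L]
eLa ⇒ eSta   [L -> S t]
eSta ⇒ eEEata   [S -> E E a]
eEEata ⇒ eaEtEata   [E -> a E t]
eaEtEata ⇒ eaLtEata   [E -> L]
eaLtEata ⇒ ealtEata   [L -> l]
ealtEata ⇒ ealteata   [E -> e]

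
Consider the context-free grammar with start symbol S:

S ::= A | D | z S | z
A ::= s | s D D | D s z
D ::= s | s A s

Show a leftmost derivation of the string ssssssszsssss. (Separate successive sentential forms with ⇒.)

S ⇒ A ⇒ sDD ⇒ ssAsD ⇒ sssDDsD ⇒ ssssDsD ⇒ sssssAssD ⇒ sssssDszssD ⇒ ssssssszssD ⇒ ssssssszsssAs ⇒ ssssssszsssss

S ⇒ A   [S ::= A]
A ⇒ sDD   [A ::= s D D]
sDD ⇒ ssAsD   [D ::= s A s]
ssAsD ⇒ sssDDsD   [A ::= s D D]
sssDDsD ⇒ ssssDsD   [D ::= s]
ssssDsD ⇒ sssssAssD   [D ::= s A s]
sssssAssD ⇒ sssssDszssD   [A ::= D s z]
sssssDszssD ⇒ ssssssszssD   [D ::= s]
ssssssszssD ⇒ ssssssszsssAs   [D ::= s A s]
ssssssszsssAs ⇒ ssssssszsssss   [A ::= s]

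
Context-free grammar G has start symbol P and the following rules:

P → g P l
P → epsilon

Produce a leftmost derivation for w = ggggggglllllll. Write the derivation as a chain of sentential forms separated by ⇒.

P ⇒ gPl ⇒ ggPll ⇒ gggPlll ⇒ ggggPllll ⇒ gggggPlllll ⇒ ggggggPllllll ⇒ gggggggPlllllll ⇒ ggggggglllllll

P ⇒ gPl   [P → g P l]
gPl ⇒ ggPll   [P → g P l]
ggPll ⇒ gggPlll   [P → g P l]
gggPlll ⇒ ggggPllll   [P → g P l]
ggggPllll ⇒ gggggPlllll   [P → g P l]
gggggPlllll ⇒ ggggggPllllll   [P → g P l]
ggggggPllllll ⇒ gggggggPlllllll   [P → g P l]
gggggggPlllllll ⇒ ggggggglllllll   [P → epsilon]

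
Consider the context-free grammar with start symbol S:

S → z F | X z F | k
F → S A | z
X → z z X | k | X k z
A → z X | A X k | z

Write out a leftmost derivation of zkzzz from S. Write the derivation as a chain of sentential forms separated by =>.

S => zF   [S → z F]
zF => zSA   [F → S A]
zSA => zXzFA   [S → X z F]
zXzFA => zkzFA   [X → k]
zkzFA => zkzzA   [F → z]
zkzzA => zkzzz   [A → z]

S => zF => zSA => zXzFA => zkzFA => zkzzA => zkzzz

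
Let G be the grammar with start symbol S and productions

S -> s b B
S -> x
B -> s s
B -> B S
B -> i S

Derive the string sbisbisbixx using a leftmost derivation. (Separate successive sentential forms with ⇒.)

S ⇒ sbB   [S -> s b B]
sbB ⇒ sbiS   [B -> i S]
sbiS ⇒ sbisbB   [S -> s b B]
sbisbB ⇒ sbisbBS   [B -> B S]
sbisbBS ⇒ sbisbiSS   [B -> i S]
sbisbiSS ⇒ sbisbisbBS   [S -> s b B]
sbisbisbBS ⇒ sbisbisbiSS   [B -> i S]
sbisbisbiSS ⇒ sbisbisbixS   [S -> x]
sbisbisbixS ⇒ sbisbisbixx   [S -> x]

S⇒sbB⇒sbiS⇒sbisbB⇒sbisbBS⇒sbisbiSS⇒sbisbisbBS⇒sbisbisbiSS⇒sbisbisbixS⇒sbisbisbixx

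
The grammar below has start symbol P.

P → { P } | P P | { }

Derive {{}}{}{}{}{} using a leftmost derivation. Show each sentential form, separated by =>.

P => PP => PPP => PPPP => {P}PPP => {{}}PPP => {{}}PPPP => {{}}{}PPP => {{}}{}{}PP => {{}}{}{}{}P => {{}}{}{}{}{}

P => PP   [P → P P]
PP => PPP   [P → P P]
PPP => PPPP   [P → P P]
PPPP => {P}PPP   [P → { P }]
{P}PPP => {{}}PPP   [P → { }]
{{}}PPP => {{}}PPPP   [P → P P]
{{}}PPPP => {{}}{}PPP   [P → { }]
{{}}{}PPP => {{}}{}{}PP   [P → { }]
{{}}{}{}PP => {{}}{}{}{}P   [P → { }]
{{}}{}{}{}P => {{}}{}{}{}{}   [P → { }]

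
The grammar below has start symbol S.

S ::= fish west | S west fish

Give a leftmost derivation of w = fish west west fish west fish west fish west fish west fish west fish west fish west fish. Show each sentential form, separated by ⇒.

S ⇒ S west fish   [S ::= S west fish]
S west fish ⇒ S west fish west fish   [S ::= S west fish]
S west fish west fish ⇒ S west fish west fish west fish   [S ::= S west fish]
S west fish west fish west fish ⇒ S west fish west fish west fish west fish   [S ::= S west fish]
S west fish west fish west fish west fish ⇒ S west fish west fish west fish west fish west fish   [S ::= S west fish]
S west fish west fish west fish west fish west fish ⇒ S west fish west fish west fish west fish west fish west fish   [S ::= S west fish]
S west fish west fish west fish west fish west fish west fish ⇒ S west fish west fish west fish west fish west fish west fish west fish   [S ::= S west fish]
S west fish west fish west fish west fish west fish west fish west fish ⇒ S west fish west fish west fish west fish west fish west fish west fish west fish   [S ::= S west fish]
S west fish west fish west fish west fish west fish west fish west fish west fish ⇒ fish west west fish west fish west fish west fish west fish west fish west fish west fish   [S ::= fish west]

S ⇒ S west fish ⇒ S west fish west fish ⇒ S west fish west fish west fish ⇒ S west fish west fish west fish west fish ⇒ S west fish west fish west fish west fish west fish ⇒ S west fish west fish west fish west fish west fish west fish ⇒ S west fish west fish west fish west fish west fish west fish west fish ⇒ S west fish west fish west fish west fish west fish west fish west fish west fish ⇒ fish west west fish west fish west fish west fish west fish west fish west fish west fish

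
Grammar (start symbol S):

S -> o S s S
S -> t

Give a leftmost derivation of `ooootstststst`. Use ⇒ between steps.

S ⇒ oSsS   [S -> o S s S]
oSsS ⇒ ooSsSsS   [S -> o S s S]
ooSsSsS ⇒ oooSsSsSsS   [S -> o S s S]
oooSsSsSsS ⇒ ooooSsSsSsSsS   [S -> o S s S]
ooooSsSsSsSsS ⇒ ooootsSsSsSsS   [S -> t]
ooootsSsSsSsS ⇒ ooootstsSsSsS   [S -> t]
ooootstsSsSsS ⇒ ooootststsSsS   [S -> t]
ooootststsSsS ⇒ ooootstststsS   [S -> t]
ooootstststsS ⇒ ooootstststst   [S -> t]

S⇒oSsS⇒ooSsSsS⇒oooSsSsSsS⇒ooooSsSsSsSsS⇒ooootsSsSsSsS⇒ooootstsSsSsS⇒ooootststsSsS⇒ooootstststsS⇒ooootstststst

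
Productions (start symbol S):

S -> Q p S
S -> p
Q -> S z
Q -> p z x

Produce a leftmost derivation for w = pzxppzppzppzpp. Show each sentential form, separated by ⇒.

S ⇒ QpS ⇒ SzpS ⇒ QpSzpS ⇒ SzpSzpS ⇒ QpSzpSzpS ⇒ SzpSzpSzpS ⇒ QpSzpSzpSzpS ⇒ pzxpSzpSzpSzpS ⇒ pzxppzpSzpSzpS ⇒ pzxppzppzpSzpS ⇒ pzxppzppzppzpS ⇒ pzxppzppzppzpp

S ⇒ QpS   [S -> Q p S]
QpS ⇒ SzpS   [Q -> S z]
SzpS ⇒ QpSzpS   [S -> Q p S]
QpSzpS ⇒ SzpSzpS   [Q -> S z]
SzpSzpS ⇒ QpSzpSzpS   [S -> Q p S]
QpSzpSzpS ⇒ SzpSzpSzpS   [Q -> S z]
SzpSzpSzpS ⇒ QpSzpSzpSzpS   [S -> Q p S]
QpSzpSzpSzpS ⇒ pzxpSzpSzpSzpS   [Q -> p z x]
pzxpSzpSzpSzpS ⇒ pzxppzpSzpSzpS   [S -> p]
pzxppzpSzpSzpS ⇒ pzxppzppzpSzpS   [S -> p]
pzxppzppzpSzpS ⇒ pzxppzppzppzpS   [S -> p]
pzxppzppzppzpS ⇒ pzxppzppzppzpp   [S -> p]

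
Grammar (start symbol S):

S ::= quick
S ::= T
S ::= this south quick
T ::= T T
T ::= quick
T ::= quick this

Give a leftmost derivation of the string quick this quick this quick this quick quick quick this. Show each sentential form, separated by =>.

S => T => T T => T T T => T T T T => quick this T T T => quick this T T T T => quick this quick this T T T => quick this quick this quick this T T => quick this quick this quick this quick T => quick this quick this quick this quick T T => quick this quick this quick this quick quick T => quick this quick this quick this quick quick quick this

S => T   [S ::= T]
T => T T   [T ::= T T]
T T => T T T   [T ::= T T]
T T T => T T T T   [T ::= T T]
T T T T => quick this T T T   [T ::= quick this]
quick this T T T => quick this T T T T   [T ::= T T]
quick this T T T T => quick this quick this T T T   [T ::= quick this]
quick this quick this T T T => quick this quick this quick this T T   [T ::= quick this]
quick this quick this quick this T T => quick this quick this quick this quick T   [T ::= quick]
quick this quick this quick this quick T => quick this quick this quick this quick T T   [T ::= T T]
quick this quick this quick this quick T T => quick this quick this quick this quick quick T   [T ::= quick]
quick this quick this quick this quick quick T => quick this quick this quick this quick quick quick this   [T ::= quick this]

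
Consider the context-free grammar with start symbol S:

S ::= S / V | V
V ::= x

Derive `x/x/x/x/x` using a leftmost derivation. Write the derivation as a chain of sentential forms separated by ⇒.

S⇒S/V⇒S/V/V⇒S/V/V/V⇒S/V/V/V/V⇒V/V/V/V/V⇒x/V/V/V/V⇒x/x/V/V/V⇒x/x/x/V/V⇒x/x/x/x/V⇒x/x/x/x/x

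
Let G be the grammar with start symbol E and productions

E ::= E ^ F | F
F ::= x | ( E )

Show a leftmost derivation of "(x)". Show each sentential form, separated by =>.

E=>F=>(E)=>(F)=>(x)

E => F   [E ::= F]
F => (E)   [F ::= ( E )]
(E) => (F)   [E ::= F]
(F) => (x)   [F ::= x]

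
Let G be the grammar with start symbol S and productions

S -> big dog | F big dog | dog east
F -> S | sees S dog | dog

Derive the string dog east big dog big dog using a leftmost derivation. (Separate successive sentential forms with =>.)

S => F big dog => S big dog => F big dog big dog => S big dog big dog => dog east big dog big dog

S => F big dog   [S -> F big dog]
F big dog => S big dog   [F -> S]
S big dog => F big dog big dog   [S -> F big dog]
F big dog big dog => S big dog big dog   [F -> S]
S big dog big dog => dog east big dog big dog   [S -> dog east]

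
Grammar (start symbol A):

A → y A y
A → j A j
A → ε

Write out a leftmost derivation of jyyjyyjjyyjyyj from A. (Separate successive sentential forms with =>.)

A => jAj   [A → j A j]
jAj => jyAyj   [A → y A y]
jyAyj => jyyAyyj   [A → y A y]
jyyAyyj => jyyjAjyyj   [A → j A j]
jyyjAjyyj => jyyjyAyjyyj   [A → y A y]
jyyjyAyjyyj => jyyjyyAyyjyyj   [A → y A y]
jyyjyyAyyjyyj => jyyjyyjAjyyjyyj   [A → j A j]
jyyjyyjAjyyjyyj => jyyjyyjjyyjyyj   [A → ε]

A => jAj => jyAyj => jyyAyyj => jyyjAjyyj => jyyjyAyjyyj => jyyjyyAyyjyyj => jyyjyyjAjyyjyyj => jyyjyyjjyyjyyj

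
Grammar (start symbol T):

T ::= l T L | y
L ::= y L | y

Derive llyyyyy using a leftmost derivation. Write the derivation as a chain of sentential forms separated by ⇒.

T ⇒ lTL   [T ::= l T L]
lTL ⇒ llTLL   [T ::= l T L]
llTLL ⇒ llyLL   [T ::= y]
llyLL ⇒ llyyLL   [L ::= y L]
llyyLL ⇒ llyyyLL   [L ::= y L]
llyyyLL ⇒ llyyyyL   [L ::= y]
llyyyyL ⇒ llyyyyy   [L ::= y]

T⇒lTL⇒llTLL⇒llyLL⇒llyyLL⇒llyyyLL⇒llyyyyL⇒llyyyyy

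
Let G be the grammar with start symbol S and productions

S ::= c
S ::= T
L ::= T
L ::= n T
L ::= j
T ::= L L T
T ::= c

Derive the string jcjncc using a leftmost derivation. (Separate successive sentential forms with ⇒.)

S ⇒ T   [S ::= T]
T ⇒ LLT   [T ::= L L T]
LLT ⇒ jLT   [L ::= j]
jLT ⇒ jTT   [L ::= T]
jTT ⇒ jcT   [T ::= c]
jcT ⇒ jcLLT   [T ::= L L T]
jcLLT ⇒ jcjLT   [L ::= j]
jcjLT ⇒ jcjnTT   [L ::= n T]
jcjnTT ⇒ jcjncT   [T ::= c]
jcjncT ⇒ jcjncc   [T ::= c]

S ⇒ T ⇒ LLT ⇒ jLT ⇒ jTT ⇒ jcT ⇒ jcLLT ⇒ jcjLT ⇒ jcjnTT ⇒ jcjncT ⇒ jcjncc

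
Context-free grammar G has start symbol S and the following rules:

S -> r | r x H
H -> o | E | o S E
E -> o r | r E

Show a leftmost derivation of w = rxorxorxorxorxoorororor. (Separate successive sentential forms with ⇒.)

S ⇒ rxH   [S -> r x H]
rxH ⇒ rxoSE   [H -> o S E]
rxoSE ⇒ rxorxHE   [S -> r x H]
rxorxHE ⇒ rxorxoSEE   [H -> o S E]
rxorxoSEE ⇒ rxorxorxHEE   [S -> r x H]
rxorxorxHEE ⇒ rxorxorxoSEEE   [H -> o S E]
rxorxorxoSEEE ⇒ rxorxorxorxHEEE   [S -> r x H]
rxorxorxorxHEEE ⇒ rxorxorxorxoSEEEE   [H -> o S E]
rxorxorxorxoSEEEE ⇒ rxorxorxorxorxHEEEE   [S -> r x H]
rxorxorxorxorxHEEEE ⇒ rxorxorxorxorxoEEEE   [H -> o]
rxorxorxorxorxoEEEE ⇒ rxorxorxorxorxoorEEE   [E -> o r]
rxorxorxorxorxoorEEE ⇒ rxorxorxorxorxoororEE   [E -> o r]
rxorxorxorxorxoororEE ⇒ rxorxorxorxorxoorororE   [E -> o r]
rxorxorxorxorxoorororE ⇒ rxorxorxorxorxoorororor   [E -> o r]

S ⇒ rxH ⇒ rxoSE ⇒ rxorxHE ⇒ rxorxoSEE ⇒ rxorxorxHEE ⇒ rxorxorxoSEEE ⇒ rxorxorxorxHEEE ⇒ rxorxorxorxoSEEEE ⇒ rxorxorxorxorxHEEEE ⇒ rxorxorxorxorxoEEEE ⇒ rxorxorxorxorxoorEEE ⇒ rxorxorxorxorxoororEE ⇒ rxorxorxorxorxoorororE ⇒ rxorxorxorxorxoorororor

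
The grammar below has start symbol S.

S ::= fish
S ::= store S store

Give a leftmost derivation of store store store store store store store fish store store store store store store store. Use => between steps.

S => store S store => store store S store store => store store store S store store store => store store store store S store store store store => store store store store store S store store store store store => store store store store store store S store store store store store store => store store store store store store store S store store store store store store store => store store store store store store store fish store store store store store store store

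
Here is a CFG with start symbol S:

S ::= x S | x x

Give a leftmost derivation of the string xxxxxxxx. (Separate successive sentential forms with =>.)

S => xS   [S ::= x S]
xS => xxS   [S ::= x S]
xxS => xxxS   [S ::= x S]
xxxS => xxxxS   [S ::= x S]
xxxxS => xxxxxS   [S ::= x S]
xxxxxS => xxxxxxS   [S ::= x S]
xxxxxxS => xxxxxxxx   [S ::= x x]

S => xS => xxS => xxxS => xxxxS => xxxxxS => xxxxxxS => xxxxxxxx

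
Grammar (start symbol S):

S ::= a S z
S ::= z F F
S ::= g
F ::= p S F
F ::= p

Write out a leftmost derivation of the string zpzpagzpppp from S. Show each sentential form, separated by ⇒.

S ⇒ zFF   [S ::= z F F]
zFF ⇒ zpSFF   [F ::= p S F]
zpSFF ⇒ zpzFFFF   [S ::= z F F]
zpzFFFF ⇒ zpzpSFFFF   [F ::= p S F]
zpzpSFFFF ⇒ zpzpaSzFFFF   [S ::= a S z]
zpzpaSzFFFF ⇒ zpzpagzFFFF   [S ::= g]
zpzpagzFFFF ⇒ zpzpagzpFFF   [F ::= p]
zpzpagzpFFF ⇒ zpzpagzppFF   [F ::= p]
zpzpagzppFF ⇒ zpzpagzpppF   [F ::= p]
zpzpagzpppF ⇒ zpzpagzpppp   [F ::= p]

S ⇒ zFF ⇒ zpSFF ⇒ zpzFFFF ⇒ zpzpSFFFF ⇒ zpzpaSzFFFF ⇒ zpzpagzFFFF ⇒ zpzpagzpFFF ⇒ zpzpagzppFF ⇒ zpzpagzpppF ⇒ zpzpagzpppp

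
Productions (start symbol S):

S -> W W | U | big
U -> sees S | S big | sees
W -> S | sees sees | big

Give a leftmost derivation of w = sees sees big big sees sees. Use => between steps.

S => W W => sees sees W => sees sees S => sees sees W W => sees sees S W => sees sees W W W => sees sees big W W => sees sees big big W => sees sees big big sees sees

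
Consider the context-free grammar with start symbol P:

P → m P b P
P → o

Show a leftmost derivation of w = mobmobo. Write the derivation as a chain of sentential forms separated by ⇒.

P ⇒ mPbP   [P → m P b P]
mPbP ⇒ mobP   [P → o]
mobP ⇒ mobmPbP   [P → m P b P]
mobmPbP ⇒ mobmobP   [P → o]
mobmobP ⇒ mobmobo   [P → o]

P⇒mPbP⇒mobP⇒mobmPbP⇒mobmobP⇒mobmobo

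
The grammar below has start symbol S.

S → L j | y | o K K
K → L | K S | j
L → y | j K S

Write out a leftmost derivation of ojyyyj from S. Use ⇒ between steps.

S ⇒ oKK ⇒ oKSK ⇒ oKSSK ⇒ oKSSSK ⇒ ojSSSK ⇒ ojySSK ⇒ ojyySK ⇒ ojyyyK ⇒ ojyyyj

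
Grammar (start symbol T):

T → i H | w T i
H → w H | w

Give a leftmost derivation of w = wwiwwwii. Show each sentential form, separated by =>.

T => wTi   [T → w T i]
wTi => wwTii   [T → w T i]
wwTii => wwiHii   [T → i H]
wwiHii => wwiwHii   [H → w H]
wwiwHii => wwiwwHii   [H → w H]
wwiwwHii => wwiwwwii   [H → w]

T => wTi => wwTii => wwiHii => wwiwHii => wwiwwHii => wwiwwwii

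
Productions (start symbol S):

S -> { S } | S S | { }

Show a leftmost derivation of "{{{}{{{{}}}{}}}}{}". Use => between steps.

S => SS   [S -> S S]
SS => {S}S   [S -> { S }]
{S}S => {{S}}S   [S -> { S }]
{{S}}S => {{SS}}S   [S -> S S]
{{SS}}S => {{{}S}}S   [S -> { }]
{{{}S}}S => {{{}{S}}}S   [S -> { S }]
{{{}{S}}}S => {{{}{SS}}}S   [S -> S S]
{{{}{SS}}}S => {{{}{{S}S}}}S   [S -> { S }]
{{{}{{S}S}}}S => {{{}{{{S}}S}}}S   [S -> { S }]
{{{}{{{S}}S}}}S => {{{}{{{{}}}S}}}S   [S -> { }]
{{{}{{{{}}}S}}}S => {{{}{{{{}}}{}}}}S   [S -> { }]
{{{}{{{{}}}{}}}}S => {{{}{{{{}}}{}}}}{}   [S -> { }]

S => SS => {S}S => {{S}}S => {{SS}}S => {{{}S}}S => {{{}{S}}}S => {{{}{SS}}}S => {{{}{{S}S}}}S => {{{}{{{S}}S}}}S => {{{}{{{{}}}S}}}S => {{{}{{{{}}}{}}}}S => {{{}{{{{}}}{}}}}{}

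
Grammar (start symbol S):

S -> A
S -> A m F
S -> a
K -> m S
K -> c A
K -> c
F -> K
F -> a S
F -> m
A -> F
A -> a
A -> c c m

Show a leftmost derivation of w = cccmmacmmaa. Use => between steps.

S => AmF   [S -> A m F]
AmF => FmF   [A -> F]
FmF => KmF   [F -> K]
KmF => cAmF   [K -> c A]
cAmF => cccmmF   [A -> c c m]
cccmmF => cccmmaS   [F -> a S]
cccmmaS => cccmmaAmF   [S -> A m F]
cccmmaAmF => cccmmaFmF   [A -> F]
cccmmaFmF => cccmmaKmF   [F -> K]
cccmmaKmF => cccmmacAmF   [K -> c A]
cccmmacAmF => cccmmacFmF   [A -> F]
cccmmacFmF => cccmmacmmF   [F -> m]
cccmmacmmF => cccmmacmmaS   [F -> a S]
cccmmacmmaS => cccmmacmmaa   [S -> a]

S => AmF => FmF => KmF => cAmF => cccmmF => cccmmaS => cccmmaAmF => cccmmaFmF => cccmmaKmF => cccmmacAmF => cccmmacFmF => cccmmacmmF => cccmmacmmaS => cccmmacmmaa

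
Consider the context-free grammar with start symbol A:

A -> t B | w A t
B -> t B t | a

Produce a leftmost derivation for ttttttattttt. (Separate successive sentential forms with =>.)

A => tB => ttBt => tttBtt => ttttBttt => tttttBtttt => ttttttBttttt => ttttttattttt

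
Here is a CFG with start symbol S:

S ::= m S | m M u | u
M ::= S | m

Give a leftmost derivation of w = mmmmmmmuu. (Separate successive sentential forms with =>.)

S => mS => mmMu => mmSu => mmmSu => mmmmSu => mmmmmSu => mmmmmmMuu => mmmmmmmuu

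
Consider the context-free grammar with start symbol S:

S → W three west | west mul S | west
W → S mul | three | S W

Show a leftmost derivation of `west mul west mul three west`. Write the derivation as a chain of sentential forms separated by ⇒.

S ⇒ W three west ⇒ S mul three west ⇒ west mul S mul three west ⇒ west mul west mul three west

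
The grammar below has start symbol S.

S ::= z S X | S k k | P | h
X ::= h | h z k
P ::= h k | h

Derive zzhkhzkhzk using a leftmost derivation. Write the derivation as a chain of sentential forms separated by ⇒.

S ⇒ zSX ⇒ zzSXX ⇒ zzPXX ⇒ zzhkXX ⇒ zzhkhzkX ⇒ zzhkhzkhzk

S ⇒ zSX   [S ::= z S X]
zSX ⇒ zzSXX   [S ::= z S X]
zzSXX ⇒ zzPXX   [S ::= P]
zzPXX ⇒ zzhkXX   [P ::= h k]
zzhkXX ⇒ zzhkhzkX   [X ::= h z k]
zzhkhzkX ⇒ zzhkhzkhzk   [X ::= h z k]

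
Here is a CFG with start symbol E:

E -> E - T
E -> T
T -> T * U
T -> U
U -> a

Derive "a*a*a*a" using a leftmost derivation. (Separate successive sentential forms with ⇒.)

E ⇒ T ⇒ T*U ⇒ T*U*U ⇒ T*U*U*U ⇒ U*U*U*U ⇒ a*U*U*U ⇒ a*a*U*U ⇒ a*a*a*U ⇒ a*a*a*a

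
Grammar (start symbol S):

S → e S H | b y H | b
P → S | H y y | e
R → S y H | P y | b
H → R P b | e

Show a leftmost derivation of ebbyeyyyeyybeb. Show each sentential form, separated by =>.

S => eSH => ebH => ebRPb => ebSyHPb => ebbyHPb => ebbyRPbPb => ebbyPyPbPb => ebbyHyyyPbPb => ebbyeyyyPbPb => ebbyeyyyHyybPb => ebbyeyyyeyybPb => ebbyeyyyeyybeb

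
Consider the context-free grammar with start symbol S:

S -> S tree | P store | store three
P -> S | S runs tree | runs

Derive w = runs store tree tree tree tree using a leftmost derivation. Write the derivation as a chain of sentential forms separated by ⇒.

S ⇒ S tree   [S -> S tree]
S tree ⇒ S tree tree   [S -> S tree]
S tree tree ⇒ S tree tree tree   [S -> S tree]
S tree tree tree ⇒ S tree tree tree tree   [S -> S tree]
S tree tree tree tree ⇒ P store tree tree tree tree   [S -> P store]
P store tree tree tree tree ⇒ runs store tree tree tree tree   [P -> runs]

S ⇒ S tree ⇒ S tree tree ⇒ S tree tree tree ⇒ S tree tree tree tree ⇒ P store tree tree tree tree ⇒ runs store tree tree tree tree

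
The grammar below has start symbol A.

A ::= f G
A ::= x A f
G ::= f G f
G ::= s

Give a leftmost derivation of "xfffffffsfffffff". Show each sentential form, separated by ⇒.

A ⇒ xAf   [A ::= x A f]
xAf ⇒ xfGf   [A ::= f G]
xfGf ⇒ xffGff   [G ::= f G f]
xffGff ⇒ xfffGfff   [G ::= f G f]
xfffGfff ⇒ xffffGffff   [G ::= f G f]
xffffGffff ⇒ xfffffGfffff   [G ::= f G f]
xfffffGfffff ⇒ xffffffGffffff   [G ::= f G f]
xffffffGffffff ⇒ xfffffffGfffffff   [G ::= f G f]
xfffffffGfffffff ⇒ xfffffffsfffffff   [G ::= s]

A ⇒ xAf ⇒ xfGf ⇒ xffGff ⇒ xfffGfff ⇒ xffffGffff ⇒ xfffffGfffff ⇒ xffffffGffffff ⇒ xfffffffGfffffff ⇒ xfffffffsfffffff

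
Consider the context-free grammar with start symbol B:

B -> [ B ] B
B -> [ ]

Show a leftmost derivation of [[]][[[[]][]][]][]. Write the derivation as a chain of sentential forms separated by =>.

B=>[B]B=>[[]]B=>[[]][B]B=>[[]][[B]B]B=>[[]][[[B]B]B]B=>[[]][[[[]]B]B]B=>[[]][[[[]][]]B]B=>[[]][[[[]][]][]]B=>[[]][[[[]][]][]][]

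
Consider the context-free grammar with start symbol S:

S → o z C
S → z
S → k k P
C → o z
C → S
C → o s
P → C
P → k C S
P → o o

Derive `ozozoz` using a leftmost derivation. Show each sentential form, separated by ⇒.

S ⇒ ozC ⇒ ozS ⇒ ozozC ⇒ ozozoz

S ⇒ ozC   [S → o z C]
ozC ⇒ ozS   [C → S]
ozS ⇒ ozozC   [S → o z C]
ozozC ⇒ ozozoz   [C → o z]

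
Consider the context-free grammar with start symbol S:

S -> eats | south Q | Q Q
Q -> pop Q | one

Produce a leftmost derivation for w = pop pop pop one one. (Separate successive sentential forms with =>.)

S => Q Q => pop Q Q => pop pop Q Q => pop pop pop Q Q => pop pop pop one Q => pop pop pop one one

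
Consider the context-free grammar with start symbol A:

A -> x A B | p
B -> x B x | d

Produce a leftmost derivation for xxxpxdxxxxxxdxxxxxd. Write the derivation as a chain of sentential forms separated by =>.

A => xAB   [A -> x A B]
xAB => xxABB   [A -> x A B]
xxABB => xxxABBB   [A -> x A B]
xxxABBB => xxxpBBB   [A -> p]
xxxpBBB => xxxpxBxBB   [B -> x B x]
xxxpxBxBB => xxxpxdxBB   [B -> d]
xxxpxdxBB => xxxpxdxxBxB   [B -> x B x]
xxxpxdxxBxB => xxxpxdxxxBxxB   [B -> x B x]
xxxpxdxxxBxxB => xxxpxdxxxxBxxxB   [B -> x B x]
xxxpxdxxxxBxxxB => xxxpxdxxxxxBxxxxB   [B -> x B x]
xxxpxdxxxxxBxxxxB => xxxpxdxxxxxxBxxxxxB   [B -> x B x]
xxxpxdxxxxxxBxxxxxB => xxxpxdxxxxxxdxxxxxB   [B -> d]
xxxpxdxxxxxxdxxxxxB => xxxpxdxxxxxxdxxxxxd   [B -> d]

A => xAB => xxABB => xxxABBB => xxxpBBB => xxxpxBxBB => xxxpxdxBB => xxxpxdxxBxB => xxxpxdxxxBxxB => xxxpxdxxxxBxxxB => xxxpxdxxxxxBxxxxB => xxxpxdxxxxxxBxxxxxB => xxxpxdxxxxxxdxxxxxB => xxxpxdxxxxxxdxxxxxd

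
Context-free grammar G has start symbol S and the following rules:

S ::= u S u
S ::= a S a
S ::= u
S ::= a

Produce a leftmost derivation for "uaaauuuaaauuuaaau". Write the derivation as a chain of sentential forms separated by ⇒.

S ⇒ uSu ⇒ uaSau ⇒ uaaSaau ⇒ uaaaSaaau ⇒ uaaauSuaaau ⇒ uaaauuSuuaaau ⇒ uaaauuuSuuuaaau ⇒ uaaauuuaSauuuaaau ⇒ uaaauuuaaauuuaaau

S ⇒ uSu   [S ::= u S u]
uSu ⇒ uaSau   [S ::= a S a]
uaSau ⇒ uaaSaau   [S ::= a S a]
uaaSaau ⇒ uaaaSaaau   [S ::= a S a]
uaaaSaaau ⇒ uaaauSuaaau   [S ::= u S u]
uaaauSuaaau ⇒ uaaauuSuuaaau   [S ::= u S u]
uaaauuSuuaaau ⇒ uaaauuuSuuuaaau   [S ::= u S u]
uaaauuuSuuuaaau ⇒ uaaauuuaSauuuaaau   [S ::= a S a]
uaaauuuaSauuuaaau ⇒ uaaauuuaaauuuaaau   [S ::= a]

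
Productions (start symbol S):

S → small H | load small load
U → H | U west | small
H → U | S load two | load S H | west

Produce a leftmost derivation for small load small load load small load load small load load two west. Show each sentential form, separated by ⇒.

S ⇒ small H ⇒ small load S H ⇒ small load small H H ⇒ small load small load S H H ⇒ small load small load load small load H H ⇒ small load small load load small load S load two H ⇒ small load small load load small load load small load load two H ⇒ small load small load load small load load small load load two west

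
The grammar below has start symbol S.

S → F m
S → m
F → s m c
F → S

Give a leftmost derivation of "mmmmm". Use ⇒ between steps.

S⇒Fm⇒Sm⇒Fmm⇒Smm⇒Fmmm⇒Smmm⇒Fmmmm⇒Smmmm⇒mmmmm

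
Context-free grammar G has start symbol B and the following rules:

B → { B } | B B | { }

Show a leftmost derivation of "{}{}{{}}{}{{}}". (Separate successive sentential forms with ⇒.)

B ⇒ BB ⇒ BBB ⇒ {}BB ⇒ {}BBB ⇒ {}BBBB ⇒ {}{}BBB ⇒ {}{}{B}BB ⇒ {}{}{{}}BB ⇒ {}{}{{}}{}B ⇒ {}{}{{}}{}{B} ⇒ {}{}{{}}{}{{}}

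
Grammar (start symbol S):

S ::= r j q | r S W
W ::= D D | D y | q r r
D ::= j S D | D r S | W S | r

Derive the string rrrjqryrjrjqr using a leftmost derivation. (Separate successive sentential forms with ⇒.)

S ⇒ rSW ⇒ rrSWW ⇒ rrrjqWW ⇒ rrrjqDyW ⇒ rrrjqryW ⇒ rrrjqryDD ⇒ rrrjqryrD ⇒ rrrjqryrjSD ⇒ rrrjqryrjrjqD ⇒ rrrjqryrjrjqr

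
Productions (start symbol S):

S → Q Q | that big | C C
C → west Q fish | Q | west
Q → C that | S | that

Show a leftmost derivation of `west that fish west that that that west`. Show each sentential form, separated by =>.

S => C C   [S → C C]
C C => Q C   [C → Q]
Q C => C that C   [Q → C that]
C that C => Q that C   [C → Q]
Q that C => C that that C   [Q → C that]
C that that C => Q that that C   [C → Q]
Q that that C => S that that C   [Q → S]
S that that C => C C that that C   [S → C C]
C C that that C => west Q fish C that that C   [C → west Q fish]
west Q fish C that that C => west that fish C that that C   [Q → that]
west that fish C that that C => west that fish Q that that C   [C → Q]
west that fish Q that that C => west that fish C that that that C   [Q → C that]
west that fish C that that that C => west that fish west that that that C   [C → west]
west that fish west that that that C => west that fish west that that that west   [C → west]

S => C C => Q C => C that C => Q that C => C that that C => Q that that C => S that that C => C C that that C => west Q fish C that that C => west that fish C that that C => west that fish Q that that C => west that fish C that that that C => west that fish west that that that C => west that fish west that that that west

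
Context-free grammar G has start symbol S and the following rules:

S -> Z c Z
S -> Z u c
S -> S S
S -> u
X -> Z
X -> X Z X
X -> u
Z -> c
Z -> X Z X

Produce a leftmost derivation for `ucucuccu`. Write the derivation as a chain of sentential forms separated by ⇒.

S ⇒ SS ⇒ ZcZS ⇒ XZXcZS ⇒ ZZXcZS ⇒ XZXZXcZS ⇒ uZXZXcZS ⇒ ucXZXcZS ⇒ ucuZXcZS ⇒ ucucXcZS ⇒ ucucucZS ⇒ ucucuccS ⇒ ucucuccu

S ⇒ SS   [S -> S S]
SS ⇒ ZcZS   [S -> Z c Z]
ZcZS ⇒ XZXcZS   [Z -> X Z X]
XZXcZS ⇒ ZZXcZS   [X -> Z]
ZZXcZS ⇒ XZXZXcZS   [Z -> X Z X]
XZXZXcZS ⇒ uZXZXcZS   [X -> u]
uZXZXcZS ⇒ ucXZXcZS   [Z -> c]
ucXZXcZS ⇒ ucuZXcZS   [X -> u]
ucuZXcZS ⇒ ucucXcZS   [Z -> c]
ucucXcZS ⇒ ucucucZS   [X -> u]
ucucucZS ⇒ ucucuccS   [Z -> c]
ucucuccS ⇒ ucucuccu   [S -> u]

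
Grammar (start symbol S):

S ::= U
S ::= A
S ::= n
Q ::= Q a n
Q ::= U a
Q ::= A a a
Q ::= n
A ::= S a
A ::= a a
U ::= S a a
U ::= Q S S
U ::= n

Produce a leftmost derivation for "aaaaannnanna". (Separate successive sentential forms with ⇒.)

S ⇒ A ⇒ Sa ⇒ Ua ⇒ QSSa ⇒ UaSSa ⇒ QSSaSSa ⇒ QanSSaSSa ⇒ AaaanSSaSSa ⇒ aaaaanSSaSSa ⇒ aaaaanUSaSSa ⇒ aaaaannSaSSa ⇒ aaaaannnaSSa ⇒ aaaaannnanSa ⇒ aaaaannnanna

S ⇒ A   [S ::= A]
A ⇒ Sa   [A ::= S a]
Sa ⇒ Ua   [S ::= U]
Ua ⇒ QSSa   [U ::= Q S S]
QSSa ⇒ UaSSa   [Q ::= U a]
UaSSa ⇒ QSSaSSa   [U ::= Q S S]
QSSaSSa ⇒ QanSSaSSa   [Q ::= Q a n]
QanSSaSSa ⇒ AaaanSSaSSa   [Q ::= A a a]
AaaanSSaSSa ⇒ aaaaanSSaSSa   [A ::= a a]
aaaaanSSaSSa ⇒ aaaaanUSaSSa   [S ::= U]
aaaaanUSaSSa ⇒ aaaaannSaSSa   [U ::= n]
aaaaannSaSSa ⇒ aaaaannnaSSa   [S ::= n]
aaaaannnaSSa ⇒ aaaaannnanSa   [S ::= n]
aaaaannnanSa ⇒ aaaaannnanna   [S ::= n]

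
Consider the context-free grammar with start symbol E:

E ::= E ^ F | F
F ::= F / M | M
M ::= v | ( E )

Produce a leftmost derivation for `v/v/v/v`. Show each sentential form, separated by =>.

E => F => F/M => F/M/M => F/M/M/M => M/M/M/M => v/M/M/M => v/v/M/M => v/v/v/M => v/v/v/v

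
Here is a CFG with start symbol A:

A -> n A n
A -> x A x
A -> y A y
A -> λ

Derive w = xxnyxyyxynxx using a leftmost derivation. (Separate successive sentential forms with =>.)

A=>xAx=>xxAxx=>xxnAnxx=>xxnyAynxx=>xxnyxAxynxx=>xxnyxyAyxynxx=>xxnyxyyxynxx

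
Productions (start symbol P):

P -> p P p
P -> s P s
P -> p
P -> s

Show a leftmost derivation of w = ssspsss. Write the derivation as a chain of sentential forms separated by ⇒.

P⇒sPs⇒ssPss⇒sssPsss⇒ssspsss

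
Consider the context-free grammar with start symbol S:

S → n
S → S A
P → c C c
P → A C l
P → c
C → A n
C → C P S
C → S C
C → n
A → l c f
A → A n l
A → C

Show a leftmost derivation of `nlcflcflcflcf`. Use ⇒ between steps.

S ⇒ SA ⇒ SAA ⇒ SAAA ⇒ SAAAA ⇒ nAAAA ⇒ nlcfAAA ⇒ nlcflcfAA ⇒ nlcflcflcfA ⇒ nlcflcflcflcf

S ⇒ SA   [S → S A]
SA ⇒ SAA   [S → S A]
SAA ⇒ SAAA   [S → S A]
SAAA ⇒ SAAAA   [S → S A]
SAAAA ⇒ nAAAA   [S → n]
nAAAA ⇒ nlcfAAA   [A → l c f]
nlcfAAA ⇒ nlcflcfAA   [A → l c f]
nlcflcfAA ⇒ nlcflcflcfA   [A → l c f]
nlcflcflcfA ⇒ nlcflcflcflcf   [A → l c f]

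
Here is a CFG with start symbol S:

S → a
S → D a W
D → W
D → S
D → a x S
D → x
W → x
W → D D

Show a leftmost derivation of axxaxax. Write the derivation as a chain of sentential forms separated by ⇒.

S⇒DaW⇒axSaW⇒axDaWaW⇒axWaWaW⇒axxaWaW⇒axxaxaW⇒axxaxax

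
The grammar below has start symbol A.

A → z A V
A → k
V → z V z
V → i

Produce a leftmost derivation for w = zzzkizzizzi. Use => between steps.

A=>zAV=>zzAVV=>zzzAVVV=>zzzkVVV=>zzzkiVV=>zzzkizVzV=>zzzkizzVzzV=>zzzkizzizzV=>zzzkizzizzi

A => zAV   [A → z A V]
zAV => zzAVV   [A → z A V]
zzAVV => zzzAVVV   [A → z A V]
zzzAVVV => zzzkVVV   [A → k]
zzzkVVV => zzzkiVV   [V → i]
zzzkiVV => zzzkizVzV   [V → z V z]
zzzkizVzV => zzzkizzVzzV   [V → z V z]
zzzkizzVzzV => zzzkizzizzV   [V → i]
zzzkizzizzV => zzzkizzizzi   [V → i]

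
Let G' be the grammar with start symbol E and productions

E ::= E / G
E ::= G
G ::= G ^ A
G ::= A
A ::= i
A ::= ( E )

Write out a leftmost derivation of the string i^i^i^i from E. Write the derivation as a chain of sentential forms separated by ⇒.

E ⇒ G   [E ::= G]
G ⇒ G^A   [G ::= G ^ A]
G^A ⇒ G^A^A   [G ::= G ^ A]
G^A^A ⇒ G^A^A^A   [G ::= G ^ A]
G^A^A^A ⇒ A^A^A^A   [G ::= A]
A^A^A^A ⇒ i^A^A^A   [A ::= i]
i^A^A^A ⇒ i^i^A^A   [A ::= i]
i^i^A^A ⇒ i^i^i^A   [A ::= i]
i^i^i^A ⇒ i^i^i^i   [A ::= i]

E⇒G⇒G^A⇒G^A^A⇒G^A^A^A⇒A^A^A^A⇒i^A^A^A⇒i^i^A^A⇒i^i^i^A⇒i^i^i^i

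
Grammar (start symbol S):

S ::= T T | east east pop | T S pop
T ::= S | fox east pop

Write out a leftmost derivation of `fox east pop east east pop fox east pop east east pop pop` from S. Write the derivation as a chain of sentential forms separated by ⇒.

S ⇒ T S pop ⇒ S S pop ⇒ T T S pop ⇒ fox east pop T S pop ⇒ fox east pop S S pop ⇒ fox east pop T T S pop ⇒ fox east pop S T S pop ⇒ fox east pop east east pop T S pop ⇒ fox east pop east east pop fox east pop S pop ⇒ fox east pop east east pop fox east pop east east pop pop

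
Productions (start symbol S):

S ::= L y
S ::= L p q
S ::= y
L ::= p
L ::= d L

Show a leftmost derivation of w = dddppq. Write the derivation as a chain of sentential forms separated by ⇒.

S⇒Lpq⇒dLpq⇒ddLpq⇒dddLpq⇒dddppq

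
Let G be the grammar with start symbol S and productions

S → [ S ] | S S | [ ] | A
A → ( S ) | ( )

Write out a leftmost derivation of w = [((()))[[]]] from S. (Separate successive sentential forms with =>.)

S => [S] => [SS] => [AS] => [(S)S] => [(A)S] => [((S))S] => [((A))S] => [((()))S] => [((()))[S]] => [((()))[[]]]

S => [S]   [S → [ S ]]
[S] => [SS]   [S → S S]
[SS] => [AS]   [S → A]
[AS] => [(S)S]   [A → ( S )]
[(S)S] => [(A)S]   [S → A]
[(A)S] => [((S))S]   [A → ( S )]
[((S))S] => [((A))S]   [S → A]
[((A))S] => [((()))S]   [A → ( )]
[((()))S] => [((()))[S]]   [S → [ S ]]
[((()))[S]] => [((()))[[]]]   [S → [ ]]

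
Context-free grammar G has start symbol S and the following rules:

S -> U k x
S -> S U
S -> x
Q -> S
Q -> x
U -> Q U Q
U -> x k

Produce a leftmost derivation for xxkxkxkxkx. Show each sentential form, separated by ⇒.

S ⇒ Ukx   [S -> U k x]
Ukx ⇒ QUQkx   [U -> Q U Q]
QUQkx ⇒ SUQkx   [Q -> S]
SUQkx ⇒ SUUQkx   [S -> S U]
SUUQkx ⇒ SUUUQkx   [S -> S U]
SUUUQkx ⇒ xUUUQkx   [S -> x]
xUUUQkx ⇒ xxkUUQkx   [U -> x k]
xxkUUQkx ⇒ xxkxkUQkx   [U -> x k]
xxkxkUQkx ⇒ xxkxkxkQkx   [U -> x k]
xxkxkxkQkx ⇒ xxkxkxkxkx   [Q -> x]

S ⇒ Ukx ⇒ QUQkx ⇒ SUQkx ⇒ SUUQkx ⇒ SUUUQkx ⇒ xUUUQkx ⇒ xxkUUQkx ⇒ xxkxkUQkx ⇒ xxkxkxkQkx ⇒ xxkxkxkxkx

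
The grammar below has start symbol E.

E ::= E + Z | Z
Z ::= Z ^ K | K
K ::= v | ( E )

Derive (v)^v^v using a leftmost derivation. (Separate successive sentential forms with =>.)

E => Z => Z^K => Z^K^K => K^K^K => (E)^K^K => (Z)^K^K => (K)^K^K => (v)^K^K => (v)^v^K => (v)^v^v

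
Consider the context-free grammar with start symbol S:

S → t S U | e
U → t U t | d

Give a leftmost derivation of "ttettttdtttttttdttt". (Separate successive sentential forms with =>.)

S => tSU   [S → t S U]
tSU => ttSUU   [S → t S U]
ttSUU => tteUU   [S → e]
tteUU => ttetUtU   [U → t U t]
ttetUtU => ttettUttU   [U → t U t]
ttettUttU => ttetttUtttU   [U → t U t]
ttetttUtttU => ttettttUttttU   [U → t U t]
ttettttUttttU => ttettttdttttU   [U → d]
ttettttdttttU => ttettttdtttttUt   [U → t U t]
ttettttdtttttUt => ttettttdttttttUtt   [U → t U t]
ttettttdttttttUtt => ttettttdtttttttUttt   [U → t U t]
ttettttdtttttttUttt => ttettttdtttttttdttt   [U → d]

S => tSU => ttSUU => tteUU => ttetUtU => ttettUttU => ttetttUtttU => ttettttUttttU => ttettttdttttU => ttettttdtttttUt => ttettttdttttttUtt => ttettttdtttttttUttt => ttettttdtttttttdttt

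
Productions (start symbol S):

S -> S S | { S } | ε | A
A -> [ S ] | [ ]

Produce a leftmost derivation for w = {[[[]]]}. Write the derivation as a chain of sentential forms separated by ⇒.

S ⇒ {S}   [S -> { S }]
{S} ⇒ {A}   [S -> A]
{A} ⇒ {[S]}   [A -> [ S ]]
{[S]} ⇒ {[SS]}   [S -> S S]
{[SS]} ⇒ {[AS]}   [S -> A]
{[AS]} ⇒ {[[S]S]}   [A -> [ S ]]
{[[S]S]} ⇒ {[[A]S]}   [S -> A]
{[[A]S]} ⇒ {[[[S]]S]}   [A -> [ S ]]
{[[[S]]S]} ⇒ {[[[]]S]}   [S -> ε]
{[[[]]S]} ⇒ {[[[]]]}   [S -> ε]

S⇒{S}⇒{A}⇒{[S]}⇒{[SS]}⇒{[AS]}⇒{[[S]S]}⇒{[[A]S]}⇒{[[[S]]S]}⇒{[[[]]S]}⇒{[[[]]]}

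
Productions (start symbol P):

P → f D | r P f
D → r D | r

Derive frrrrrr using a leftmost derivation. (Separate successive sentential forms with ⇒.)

P ⇒ fD ⇒ frD ⇒ frrD ⇒ frrrD ⇒ frrrrD ⇒ frrrrrD ⇒ frrrrrr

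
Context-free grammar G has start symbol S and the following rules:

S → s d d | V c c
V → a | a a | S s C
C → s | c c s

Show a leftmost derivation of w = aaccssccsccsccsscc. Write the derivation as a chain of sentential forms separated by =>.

S => Vcc => SsCcc => VccsCcc => SsCccsCcc => VccsCccsCcc => SsCccsCccsCcc => VccsCccsCccsCcc => aaccsCccsCccsCcc => aaccssccsCccsCcc => aaccssccsccsccsCcc => aaccssccsccsccsscc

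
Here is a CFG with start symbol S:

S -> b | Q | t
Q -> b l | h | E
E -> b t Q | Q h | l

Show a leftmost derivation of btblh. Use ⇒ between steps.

S ⇒ Q   [S -> Q]
Q ⇒ E   [Q -> E]
E ⇒ Qh   [E -> Q h]
Qh ⇒ Eh   [Q -> E]
Eh ⇒ btQh   [E -> b t Q]
btQh ⇒ btblh   [Q -> b l]

S ⇒ Q ⇒ E ⇒ Qh ⇒ Eh ⇒ btQh ⇒ btblh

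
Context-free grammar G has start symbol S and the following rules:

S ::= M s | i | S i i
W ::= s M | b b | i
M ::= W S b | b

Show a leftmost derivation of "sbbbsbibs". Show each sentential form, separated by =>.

S => Ms => WSbs => sMSbs => sWSbSbs => sbbSbSbs => sbbMsbSbs => sbbbsbSbs => sbbbsbibs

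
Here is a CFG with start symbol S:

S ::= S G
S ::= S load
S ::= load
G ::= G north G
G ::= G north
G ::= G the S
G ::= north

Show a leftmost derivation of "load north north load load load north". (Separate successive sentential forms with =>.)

S => S G => S load G => S load load G => S load load load G => S G load load load G => load G load load load G => load G north load load load G => load north north load load load G => load north north load load load north

S => S G   [S ::= S G]
S G => S load G   [S ::= S load]
S load G => S load load G   [S ::= S load]
S load load G => S load load load G   [S ::= S load]
S load load load G => S G load load load G   [S ::= S G]
S G load load load G => load G load load load G   [S ::= load]
load G load load load G => load G north load load load G   [G ::= G north]
load G north load load load G => load north north load load load G   [G ::= north]
load north north load load load G => load north north load load load north   [G ::= north]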